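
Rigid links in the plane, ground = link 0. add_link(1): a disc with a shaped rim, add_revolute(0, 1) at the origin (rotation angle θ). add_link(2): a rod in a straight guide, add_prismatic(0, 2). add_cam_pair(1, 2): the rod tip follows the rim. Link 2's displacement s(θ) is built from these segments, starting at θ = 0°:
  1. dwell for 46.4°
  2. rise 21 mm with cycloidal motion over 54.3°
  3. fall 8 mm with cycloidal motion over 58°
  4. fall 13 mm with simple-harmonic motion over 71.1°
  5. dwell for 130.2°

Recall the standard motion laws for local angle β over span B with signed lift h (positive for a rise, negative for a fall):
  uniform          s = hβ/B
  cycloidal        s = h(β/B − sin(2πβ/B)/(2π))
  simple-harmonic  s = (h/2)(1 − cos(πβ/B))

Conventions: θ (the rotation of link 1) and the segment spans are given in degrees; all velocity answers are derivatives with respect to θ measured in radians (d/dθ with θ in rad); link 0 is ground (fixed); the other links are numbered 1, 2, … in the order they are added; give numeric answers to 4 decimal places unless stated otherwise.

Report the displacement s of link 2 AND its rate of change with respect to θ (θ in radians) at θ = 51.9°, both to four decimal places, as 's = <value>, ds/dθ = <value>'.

segment 1 (0° to 46.4°, dwell): s unchanged at 0.0000
θ = 51.9° falls in segment 2 (46.4° to 100.7°, cycloidal, h = 21): β = 51.9 − 46.4 = 5.5°, B = 54.3°; Δs = 21·(0.1013 − sin(2π·0.1013)/(2π)) = 0.1407; s = 0.0000 + 0.1407 = 0.1407
velocity in seg [46.4°–100.7°] (cycloidal), θ in radians: β = 5.5° = 0.0960 rad, B = 54.3° = 0.9477 rad; ds/dθ = (h/B)(1 − cos(2πβ/B)) = (21/0.9477)(1 − cos(2π·0.1013)) = 4.337997 mm/rad

s = 0.1407, ds/dθ = 4.3380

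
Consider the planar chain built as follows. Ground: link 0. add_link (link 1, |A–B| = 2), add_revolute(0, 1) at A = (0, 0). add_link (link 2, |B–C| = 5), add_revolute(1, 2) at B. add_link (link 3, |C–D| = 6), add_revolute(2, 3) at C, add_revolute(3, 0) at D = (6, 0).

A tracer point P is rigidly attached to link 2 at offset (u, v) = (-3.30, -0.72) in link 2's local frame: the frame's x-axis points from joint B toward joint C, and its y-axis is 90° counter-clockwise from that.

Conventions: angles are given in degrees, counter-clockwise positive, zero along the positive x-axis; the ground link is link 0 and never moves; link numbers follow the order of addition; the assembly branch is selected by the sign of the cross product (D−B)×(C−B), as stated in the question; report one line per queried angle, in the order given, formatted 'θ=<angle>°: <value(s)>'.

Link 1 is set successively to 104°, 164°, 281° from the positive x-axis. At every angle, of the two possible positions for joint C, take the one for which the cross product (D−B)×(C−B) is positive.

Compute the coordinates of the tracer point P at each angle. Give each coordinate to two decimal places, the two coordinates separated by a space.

A=(0,0), D=(6.00,0)
θ=104°: B = A + 2.00·(cos104°, sin104°) = (-0.4838, 1.9406)
θ=104°: |BD| = 6.7680
θ=104°: circle(B,5.00) ∩ circle(D,6.00): a=2.5714, h=4.2881
θ=104°:   candidates: C₊=(3.2091,5.3114) cross=29.022; C₋=(0.7500,-2.9048) cross=-29.022
θ=104°:   branch + wants cross > 0 → take C=(3.2091,5.3114) (cross=29.022)
θ=104°: ex = (C−B)/|BC| = (0.7386,0.6742); ey = (-0.6742,0.7386)
θ=104°: P = B + -3.30·ex + -0.72·ey = (-2.4358,-0.8159)
θ=164°: B = A + 2.00·(cos164°, sin164°) = (-1.9225, 0.5513)
θ=164°: |BD| = 7.9417
θ=164°: circle(B,5.00) ∩ circle(D,6.00): a=3.2783, h=3.7753
θ=164°:   candidates: C₊=(1.6099,4.0899) cross=29.982; C₋=(1.0858,-3.4425) cross=-29.982
θ=164°:   branch + wants cross > 0 → take C=(1.6099,4.0899) (cross=29.982)
θ=164°: ex = (C−B)/|BC| = (0.7065,0.7077); ey = (-0.7077,0.7065)
θ=164°: P = B + -3.30·ex + -0.72·ey = (-3.7444,-2.2929)
θ=281°: B = A + 2.00·(cos281°, sin281°) = (0.3816, -1.9633)
θ=281°: |BD| = 5.9515
θ=281°: circle(B,5.00) ∩ circle(D,6.00): a=2.0516, h=4.5597
θ=281°:   candidates: C₊=(0.8143,3.0180) cross=27.137; C₋=(3.8225,-5.5909) cross=-27.137
θ=281°:   branch + wants cross > 0 → take C=(0.8143,3.0180) (cross=27.137)
θ=281°: ex = (C−B)/|BC| = (0.0865,0.9962); ey = (-0.9962,0.0865)
θ=281°: P = B + -3.30·ex + -0.72·ey = (0.8134,-5.3132)

θ=104°: -2.44 -0.82
θ=164°: -3.74 -2.29
θ=281°: 0.81 -5.31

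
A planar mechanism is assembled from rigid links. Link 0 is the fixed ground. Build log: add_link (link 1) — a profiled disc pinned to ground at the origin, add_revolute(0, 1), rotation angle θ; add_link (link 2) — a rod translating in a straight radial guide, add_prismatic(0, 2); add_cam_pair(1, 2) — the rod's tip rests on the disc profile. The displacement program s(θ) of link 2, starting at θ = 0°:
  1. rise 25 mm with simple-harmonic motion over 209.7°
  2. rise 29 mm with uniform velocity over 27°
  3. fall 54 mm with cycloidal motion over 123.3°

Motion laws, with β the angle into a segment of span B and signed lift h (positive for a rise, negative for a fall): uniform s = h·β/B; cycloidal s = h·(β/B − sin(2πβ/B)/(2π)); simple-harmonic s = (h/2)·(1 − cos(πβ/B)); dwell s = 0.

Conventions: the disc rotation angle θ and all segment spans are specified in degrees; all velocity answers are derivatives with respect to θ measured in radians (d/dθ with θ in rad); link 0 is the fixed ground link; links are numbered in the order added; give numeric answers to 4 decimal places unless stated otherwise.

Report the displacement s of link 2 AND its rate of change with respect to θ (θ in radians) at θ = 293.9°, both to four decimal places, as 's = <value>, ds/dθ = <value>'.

seg 1 [0°–209.7°] simple-harmonic, h=25: full span → s += 25 → s = 25.0000
seg 2 [209.7°–236.7°] uniform, h=29: full span → s += 29 → s = 54.0000
seg 3 [236.7°–360°] cycloidal, h=-54: θ=293.9° here. β=57.2, B=123.3. -54·(0.4639 − sin(2π·0.4639)/(2π)) = -23.1188 → s = 30.8812
velocity in seg [236.7°–360°] (cycloidal), θ in radians: β = 57.2° = 0.9983 rad, B = 123.3° = 2.1520 rad; ds/dθ = (h/B)(1 − cos(2πβ/B)) = ((-54)/2.1520)(1 − cos(2π·0.4639)) = -49.543670 mm/rad

s = 30.8812, ds/dθ = -49.5437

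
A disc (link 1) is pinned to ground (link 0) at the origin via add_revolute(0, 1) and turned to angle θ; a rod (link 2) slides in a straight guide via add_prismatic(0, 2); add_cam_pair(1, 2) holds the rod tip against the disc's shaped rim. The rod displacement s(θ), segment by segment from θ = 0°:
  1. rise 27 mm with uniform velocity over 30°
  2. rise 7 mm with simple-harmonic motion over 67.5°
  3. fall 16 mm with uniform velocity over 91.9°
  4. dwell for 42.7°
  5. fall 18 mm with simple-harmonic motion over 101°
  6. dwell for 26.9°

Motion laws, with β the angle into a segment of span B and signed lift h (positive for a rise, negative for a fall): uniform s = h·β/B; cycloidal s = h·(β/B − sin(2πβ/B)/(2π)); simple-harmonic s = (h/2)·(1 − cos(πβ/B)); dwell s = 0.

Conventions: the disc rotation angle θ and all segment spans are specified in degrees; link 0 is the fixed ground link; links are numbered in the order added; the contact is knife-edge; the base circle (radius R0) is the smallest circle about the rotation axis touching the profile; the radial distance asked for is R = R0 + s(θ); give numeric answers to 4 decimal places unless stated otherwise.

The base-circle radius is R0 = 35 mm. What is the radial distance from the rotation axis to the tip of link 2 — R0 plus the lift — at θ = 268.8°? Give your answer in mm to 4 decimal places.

segment 1 (0° to 30°, uniform, h = 27) is passed completely: s = 0.0000 + (27) = 27.0000
segment 2 (30° to 97.5°, simple-harmonic, h = 7) is passed completely: s = 27.0000 + (7) = 34.0000
segment 3 (97.5° to 189.4°, uniform, h = -16) is passed completely: s = 34.0000 + (-16) = 18.0000
segment 4 (189.4° to 232.1°, dwell): s unchanged at 18.0000
θ = 268.8° falls in segment 5 (232.1° to 333.1°, simple-harmonic, h = -18): β = 268.8 − 232.1 = 36.7°, B = 101°; Δs = -18/2·(1 − cos(π·0.3634)) = -5.2543; s = 18.0000 − 5.2543 = 12.7457
R = R0 + s = 35 + 12.7457 = 47.7457

47.7457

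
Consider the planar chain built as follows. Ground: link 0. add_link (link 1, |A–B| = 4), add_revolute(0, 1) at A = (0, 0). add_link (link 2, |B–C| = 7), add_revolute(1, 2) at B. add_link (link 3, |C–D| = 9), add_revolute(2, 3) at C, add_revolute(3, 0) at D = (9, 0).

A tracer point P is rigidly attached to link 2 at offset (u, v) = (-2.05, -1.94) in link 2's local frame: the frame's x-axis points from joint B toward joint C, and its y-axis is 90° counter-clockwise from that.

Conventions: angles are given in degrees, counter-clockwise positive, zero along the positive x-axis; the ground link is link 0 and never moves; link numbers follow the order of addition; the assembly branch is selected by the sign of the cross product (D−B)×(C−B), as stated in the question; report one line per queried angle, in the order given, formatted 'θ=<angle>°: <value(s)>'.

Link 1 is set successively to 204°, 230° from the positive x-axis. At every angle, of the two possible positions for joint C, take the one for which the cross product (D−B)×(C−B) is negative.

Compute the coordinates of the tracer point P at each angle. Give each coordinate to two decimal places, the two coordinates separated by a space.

A=(0,0), D=(9.00,0)
θ=204°: B = A + 4.00·(cos204°, sin204°) = (-3.6542, -1.6269)
θ=204°: |BD| = 12.7583
θ=204°: circle(B,7.00) ∩ circle(D,9.00): a=5.1251, h=4.7680
θ=204°:   candidates: C₊=(0.8211,3.7556) cross=60.831; C₋=(2.0371,-5.7024) cross=-60.831
θ=204°:   branch - wants cross < 0 → take C=(2.0371,-5.7024) (cross=-60.831)
θ=204°: ex = (C−B)/|BC| = (0.8130,-0.5822); ey = (0.5822,0.8130)
θ=204°: P = B + -2.05·ex + -1.94·ey = (-6.4504,-2.0107)
θ=230°: B = A + 4.00·(cos230°, sin230°) = (-2.5712, -3.0642)
θ=230°: |BD| = 11.9700
θ=230°: circle(B,7.00) ∩ circle(D,9.00): a=4.6483, h=5.2338
θ=230°:   candidates: C₊=(0.5825,3.1852) cross=62.649; C₋=(3.2621,-6.9337) cross=-62.649
θ=230°:   branch - wants cross < 0 → take C=(3.2621,-6.9337) (cross=-62.649)
θ=230°: ex = (C−B)/|BC| = (0.8333,-0.5528); ey = (0.5528,0.8333)
θ=230°: P = B + -2.05·ex + -1.94·ey = (-5.3519,-3.5476)

θ=204°: -6.45 -2.01
θ=230°: -5.35 -3.55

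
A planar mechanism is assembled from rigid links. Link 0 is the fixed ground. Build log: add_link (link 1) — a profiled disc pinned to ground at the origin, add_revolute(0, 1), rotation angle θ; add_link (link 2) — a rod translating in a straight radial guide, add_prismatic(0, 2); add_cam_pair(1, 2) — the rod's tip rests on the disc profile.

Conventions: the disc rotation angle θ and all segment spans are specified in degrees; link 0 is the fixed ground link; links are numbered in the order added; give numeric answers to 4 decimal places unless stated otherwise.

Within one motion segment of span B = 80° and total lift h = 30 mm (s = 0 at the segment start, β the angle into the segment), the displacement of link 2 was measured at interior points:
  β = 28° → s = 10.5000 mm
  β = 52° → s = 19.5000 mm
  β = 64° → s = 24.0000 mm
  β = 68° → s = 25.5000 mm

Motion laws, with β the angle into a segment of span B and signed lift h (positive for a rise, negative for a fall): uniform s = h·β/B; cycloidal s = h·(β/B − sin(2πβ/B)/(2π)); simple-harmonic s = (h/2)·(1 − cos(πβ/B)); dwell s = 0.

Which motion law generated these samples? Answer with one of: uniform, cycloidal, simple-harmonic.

candidates at β/B = r: uniform s = h·r (linear in β); cycloidal s = h·(r − sin(2πr)/(2π)); simple-harmonic s = (h/2)(1 − cos(πr))
β=28°: printed 10.5000 | uniform 10.5000, cycloidal 6.6372, simple-harmonic 8.1901
β=52°: printed 19.5000 | uniform 19.5000, cycloidal 23.3628, simple-harmonic 21.8099
β=64°: printed 24.0000 | uniform 24.0000, cycloidal 28.5410, simple-harmonic 27.1353
β=68°: printed 25.5000 | uniform 25.5000, cycloidal 29.3628, simple-harmonic 28.3651
only one law matches every sample → uniform

uniform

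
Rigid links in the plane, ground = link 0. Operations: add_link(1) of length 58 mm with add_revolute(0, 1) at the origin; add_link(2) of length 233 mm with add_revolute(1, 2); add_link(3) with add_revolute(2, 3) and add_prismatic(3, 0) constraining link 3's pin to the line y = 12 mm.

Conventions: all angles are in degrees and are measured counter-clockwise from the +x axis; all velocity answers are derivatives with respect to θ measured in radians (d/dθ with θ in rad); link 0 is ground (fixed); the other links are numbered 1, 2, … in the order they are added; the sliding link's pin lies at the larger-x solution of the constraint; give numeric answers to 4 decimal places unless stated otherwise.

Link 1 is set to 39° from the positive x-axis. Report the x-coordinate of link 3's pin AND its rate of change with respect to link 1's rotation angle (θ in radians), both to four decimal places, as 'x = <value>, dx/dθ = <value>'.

geometry: r = 58 mm, L = 233 mm, e = 12 mm
crank pin P = (r cos θ, r sin θ) = (45.074466, 36.500583)
h = r sin θ − e = 36.500583 − 12 = 24.500583
x = r cos θ + √(L² − h²) = 45.074466 + 231.708268 = 276.782734
dx/dθ = −r sin θ − h·r cos θ/√(L² − h²) (θ in radians; h = 24.500583) = -41.266708

x = 276.7827, dx/dθ = -41.2667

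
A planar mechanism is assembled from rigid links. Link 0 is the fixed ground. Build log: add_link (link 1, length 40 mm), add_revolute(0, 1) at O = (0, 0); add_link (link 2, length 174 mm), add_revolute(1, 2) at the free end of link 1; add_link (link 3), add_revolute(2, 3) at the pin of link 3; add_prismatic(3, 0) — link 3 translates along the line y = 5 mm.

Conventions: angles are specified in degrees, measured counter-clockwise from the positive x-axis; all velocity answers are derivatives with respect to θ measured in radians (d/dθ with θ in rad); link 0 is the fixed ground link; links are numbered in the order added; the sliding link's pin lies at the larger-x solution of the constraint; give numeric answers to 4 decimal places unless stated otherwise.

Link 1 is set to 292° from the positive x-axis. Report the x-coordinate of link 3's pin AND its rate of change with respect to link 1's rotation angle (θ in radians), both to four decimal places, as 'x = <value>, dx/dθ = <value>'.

geometry: r = 40 mm, L = 174 mm, e = 5 mm
crank pin P = (r cos θ, r sin θ) = (14.984264, -37.087354)
h = r sin θ − e = -37.087354 − 5 = -42.087354
x = r cos θ + √(L² − h²) = 14.984264 + 168.833215 = 183.817479
dx/dθ = −r sin θ − h·r cos θ/√(L² − h²) (θ in radians; h = -42.087354) = 40.822686

x = 183.8175, dx/dθ = 40.8227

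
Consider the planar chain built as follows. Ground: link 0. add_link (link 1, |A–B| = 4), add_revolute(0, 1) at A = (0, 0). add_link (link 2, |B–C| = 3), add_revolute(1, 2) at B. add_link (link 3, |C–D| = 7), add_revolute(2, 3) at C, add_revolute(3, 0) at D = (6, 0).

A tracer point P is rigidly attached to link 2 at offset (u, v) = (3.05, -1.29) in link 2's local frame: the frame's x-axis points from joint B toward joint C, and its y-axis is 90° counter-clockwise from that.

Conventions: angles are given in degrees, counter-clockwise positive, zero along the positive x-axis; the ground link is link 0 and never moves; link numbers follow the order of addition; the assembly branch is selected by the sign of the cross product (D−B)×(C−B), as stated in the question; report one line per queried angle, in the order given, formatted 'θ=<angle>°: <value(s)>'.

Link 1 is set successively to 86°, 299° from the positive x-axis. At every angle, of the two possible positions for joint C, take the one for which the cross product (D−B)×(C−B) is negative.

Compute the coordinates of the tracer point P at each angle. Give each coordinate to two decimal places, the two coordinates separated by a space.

A=(0,0), D=(6.00,0)
θ=86°: B = A + 4.00·(cos86°, sin86°) = (0.2790, 3.9903)
θ=86°: |BD| = 6.9751
θ=86°: circle(B,3.00) ∩ circle(D,7.00): a=0.6202, h=2.9352
θ=86°:   candidates: C₊=(2.4669,6.0429) cross=20.473; C₋=(-0.8914,1.2280) cross=-20.473
θ=86°:   branch - wants cross < 0 → take C=(-0.8914,1.2280) (cross=-20.473)
θ=86°: ex = (C−B)/|BC| = (-0.3902,-0.9207); ey = (0.9207,-0.3902)
θ=86°: P = B + 3.05·ex + -1.29·ey = (-2.0987,1.6853)
θ=299°: B = A + 4.00·(cos299°, sin299°) = (1.9392, -3.4985)
θ=299°: |BD| = 5.3600
θ=299°: circle(B,3.00) ∩ circle(D,7.00): a=-1.0514, h=2.8097
θ=299°:   candidates: C₊=(-0.6912,-2.0561) cross=15.060; C₋=(2.9766,-6.3134) cross=-15.060
θ=299°:   branch - wants cross < 0 → take C=(2.9766,-6.3134) (cross=-15.060)
θ=299°: ex = (C−B)/|BC| = (0.3458,-0.9383); ey = (0.9383,0.3458)
θ=299°: P = B + 3.05·ex + -1.29·ey = (1.7835,-6.8064)

θ=86°: -2.10 1.69
θ=299°: 1.78 -6.81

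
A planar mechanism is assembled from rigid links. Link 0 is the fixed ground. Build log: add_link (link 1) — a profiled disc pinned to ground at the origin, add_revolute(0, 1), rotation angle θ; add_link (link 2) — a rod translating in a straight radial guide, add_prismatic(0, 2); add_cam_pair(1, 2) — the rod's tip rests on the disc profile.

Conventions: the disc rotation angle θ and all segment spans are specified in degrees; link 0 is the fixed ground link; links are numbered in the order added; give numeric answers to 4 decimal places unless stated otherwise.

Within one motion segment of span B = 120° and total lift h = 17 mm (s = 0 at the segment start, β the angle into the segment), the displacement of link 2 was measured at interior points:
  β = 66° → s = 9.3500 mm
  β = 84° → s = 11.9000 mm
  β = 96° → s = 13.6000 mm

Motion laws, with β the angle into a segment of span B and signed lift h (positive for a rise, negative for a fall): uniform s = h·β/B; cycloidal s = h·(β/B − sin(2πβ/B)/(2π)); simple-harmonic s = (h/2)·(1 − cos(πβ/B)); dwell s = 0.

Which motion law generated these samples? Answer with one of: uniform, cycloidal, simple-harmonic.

candidates at β/B = r: uniform s = h·r (linear in β); cycloidal s = h·(r − sin(2πr)/(2π)); simple-harmonic s = (h/2)(1 − cos(πr))
β=66°: printed 9.3500 | uniform 9.3500, cycloidal 10.1861, simple-harmonic 9.8297
β=84°: printed 11.9000 | uniform 11.9000, cycloidal 14.4732, simple-harmonic 13.4962
β=96°: printed 13.6000 | uniform 13.6000, cycloidal 16.1732, simple-harmonic 15.3766
only one law matches every sample → uniform

uniform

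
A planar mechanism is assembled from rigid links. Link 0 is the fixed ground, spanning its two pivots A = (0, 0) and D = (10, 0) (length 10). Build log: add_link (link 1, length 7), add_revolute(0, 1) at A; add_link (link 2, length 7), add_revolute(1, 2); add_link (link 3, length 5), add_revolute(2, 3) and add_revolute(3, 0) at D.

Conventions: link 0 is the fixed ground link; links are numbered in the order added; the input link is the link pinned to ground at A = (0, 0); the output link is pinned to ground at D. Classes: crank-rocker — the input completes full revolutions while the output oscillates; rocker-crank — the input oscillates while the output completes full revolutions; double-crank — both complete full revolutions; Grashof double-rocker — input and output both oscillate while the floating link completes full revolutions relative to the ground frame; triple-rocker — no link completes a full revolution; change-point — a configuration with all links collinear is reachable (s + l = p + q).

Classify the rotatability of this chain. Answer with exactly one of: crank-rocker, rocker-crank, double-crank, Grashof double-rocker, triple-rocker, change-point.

lengths: ground=10, input=7, coupler=7, output=5
sorted: s=5 (shortest), l=10 (longest), p+q=14
s + l = 15 vs p + q = 14
s + l > p + q → non-Grashof → no link fully rotates → triple-rocker

triple-rocker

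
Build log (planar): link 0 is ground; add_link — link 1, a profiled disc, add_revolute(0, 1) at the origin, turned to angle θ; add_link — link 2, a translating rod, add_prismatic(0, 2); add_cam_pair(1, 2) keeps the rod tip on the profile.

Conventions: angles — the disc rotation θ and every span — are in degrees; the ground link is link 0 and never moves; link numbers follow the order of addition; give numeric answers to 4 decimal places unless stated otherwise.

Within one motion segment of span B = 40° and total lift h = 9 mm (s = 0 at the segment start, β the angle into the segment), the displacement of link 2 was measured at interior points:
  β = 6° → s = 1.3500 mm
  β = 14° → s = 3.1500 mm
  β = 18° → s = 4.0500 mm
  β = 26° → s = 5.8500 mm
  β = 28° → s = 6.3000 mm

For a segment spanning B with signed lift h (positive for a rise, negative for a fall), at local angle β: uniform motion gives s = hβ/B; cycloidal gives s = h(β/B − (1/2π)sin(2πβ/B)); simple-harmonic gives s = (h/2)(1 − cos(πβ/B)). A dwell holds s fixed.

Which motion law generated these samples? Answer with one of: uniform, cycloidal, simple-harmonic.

candidates at β/B = r: uniform s = h·r (linear in β); cycloidal s = h·(r − sin(2πr)/(2π)); simple-harmonic s = (h/2)(1 − cos(πr))
β=6°: printed 1.3500 | uniform 1.3500, cycloidal 0.1912, simple-harmonic 0.4905
β=14°: printed 3.1500 | uniform 3.1500, cycloidal 1.9912, simple-harmonic 2.4570
β=18°: printed 4.0500 | uniform 4.0500, cycloidal 3.6074, simple-harmonic 3.7960
β=26°: printed 5.8500 | uniform 5.8500, cycloidal 7.0088, simple-harmonic 6.5430
β=28°: printed 6.3000 | uniform 6.3000, cycloidal 7.6623, simple-harmonic 7.1450
only one law matches every sample → uniform

uniform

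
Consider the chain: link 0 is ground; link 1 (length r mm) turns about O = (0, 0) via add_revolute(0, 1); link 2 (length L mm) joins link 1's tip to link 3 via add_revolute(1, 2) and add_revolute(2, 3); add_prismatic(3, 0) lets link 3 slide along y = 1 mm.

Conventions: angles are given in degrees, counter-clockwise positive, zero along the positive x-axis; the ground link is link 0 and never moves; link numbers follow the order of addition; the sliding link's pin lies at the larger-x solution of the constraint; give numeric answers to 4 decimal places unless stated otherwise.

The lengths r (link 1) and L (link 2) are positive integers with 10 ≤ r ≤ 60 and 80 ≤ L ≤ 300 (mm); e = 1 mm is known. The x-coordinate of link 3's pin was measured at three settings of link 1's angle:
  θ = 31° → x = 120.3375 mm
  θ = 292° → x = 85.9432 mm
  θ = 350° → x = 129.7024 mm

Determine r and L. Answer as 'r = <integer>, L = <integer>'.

constraint per measurement: (x − r cos θ)² + (r sin θ − e)² = L²
subtracting the θ₁ and θ₂ equations cancels the r² and L² terms:
r = (x₁² − x₂²) / (2[(x₁cos θ₁ + e sin θ₁) − (x₂cos θ₂ + e sin θ₂)]) = 49.0000 → r = 49
L² = (x₁ − r cos θ₁)² + (r sin θ₁ − e)² = 6724.0019 → L = 82.0000 → L = 82
check at θ₃=350°: x = 129.7024 (printed 129.7024) ✓

r = 49, L = 82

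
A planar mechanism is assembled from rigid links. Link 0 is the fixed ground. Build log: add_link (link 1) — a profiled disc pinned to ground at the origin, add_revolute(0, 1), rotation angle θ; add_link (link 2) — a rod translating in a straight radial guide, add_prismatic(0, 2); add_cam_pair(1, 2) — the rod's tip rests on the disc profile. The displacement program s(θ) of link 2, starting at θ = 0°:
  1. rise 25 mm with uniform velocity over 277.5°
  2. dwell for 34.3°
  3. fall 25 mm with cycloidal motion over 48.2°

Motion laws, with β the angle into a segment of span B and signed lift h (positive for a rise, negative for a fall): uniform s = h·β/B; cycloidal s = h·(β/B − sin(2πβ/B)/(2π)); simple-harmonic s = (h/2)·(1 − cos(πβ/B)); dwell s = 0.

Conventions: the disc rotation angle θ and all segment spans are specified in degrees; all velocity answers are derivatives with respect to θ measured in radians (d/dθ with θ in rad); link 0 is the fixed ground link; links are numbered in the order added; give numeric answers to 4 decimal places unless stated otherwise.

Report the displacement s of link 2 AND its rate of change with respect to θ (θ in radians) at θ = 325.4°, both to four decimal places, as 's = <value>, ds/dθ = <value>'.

seg 1 [0°–277.5°] uniform, h=25: full span → s += 25 → s = 25.0000
seg 2 [277.5°–311.8°] dwell: s stays 25.0000
seg 3 [311.8°–360°] cycloidal, h=-25: θ=325.4° here. β=13.6, B=48.2. -25·(0.2822 − sin(2π·0.2822)/(2π)) = -3.1560 → s = 21.8440
velocity in seg [311.8°–360°] (cycloidal), θ in radians: β = 13.6° = 0.2374 rad, B = 48.2° = 0.8412 rad; ds/dθ = (h/B)(1 − cos(2πβ/B)) = ((-25)/0.8412)(1 − cos(2π·0.2822)) = -35.681500 mm/rad

s = 21.8440, ds/dθ = -35.6815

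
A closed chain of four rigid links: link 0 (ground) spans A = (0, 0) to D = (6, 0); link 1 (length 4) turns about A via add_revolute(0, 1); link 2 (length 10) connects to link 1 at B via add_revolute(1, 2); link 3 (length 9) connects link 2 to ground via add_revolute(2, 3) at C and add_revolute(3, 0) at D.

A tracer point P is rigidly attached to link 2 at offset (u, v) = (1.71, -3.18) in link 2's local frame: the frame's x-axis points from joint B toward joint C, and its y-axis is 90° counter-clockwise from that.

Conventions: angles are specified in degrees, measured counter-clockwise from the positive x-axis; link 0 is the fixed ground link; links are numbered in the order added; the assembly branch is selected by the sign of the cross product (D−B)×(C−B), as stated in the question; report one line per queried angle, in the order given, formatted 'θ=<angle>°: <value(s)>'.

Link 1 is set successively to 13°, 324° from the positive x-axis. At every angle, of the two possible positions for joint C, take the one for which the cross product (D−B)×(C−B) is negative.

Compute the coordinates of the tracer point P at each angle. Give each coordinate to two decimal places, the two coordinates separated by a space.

A=(0,0), D=(6.00,0)
θ=13°: B = A + 4.00·(cos13°, sin13°) = (3.8975, 0.8998)
θ=13°: |BD| = 2.2870
θ=13°: circle(B,10.00) ∩ circle(D,9.00): a=5.2975, h=8.4816
θ=13°:   candidates: C₊=(12.1047,6.6130) cross=19.397; C₋=(5.4306,-8.9820) cross=-19.397
θ=13°:   branch - wants cross < 0 → take C=(5.4306,-8.9820) (cross=-19.397)
θ=13°: ex = (C−B)/|BC| = (0.1533,-0.9882); ey = (0.9882,0.1533)
θ=13°: P = B + 1.71·ex + -3.18·ey = (1.0172,-1.2775)
θ=324°: B = A + 4.00·(cos324°, sin324°) = (3.2361, -2.3511)
θ=324°: |BD| = 3.6287
θ=324°: circle(B,10.00) ∩ circle(D,9.00): a=4.4324, h=8.9640
θ=324°:   candidates: C₊=(0.8041,7.3486) cross=32.527; C₋=(12.4203,-6.3071) cross=-32.527
θ=324°:   branch - wants cross < 0 → take C=(12.4203,-6.3071) (cross=-32.527)
θ=324°: ex = (C−B)/|BC| = (0.9184,-0.3956); ey = (0.3956,0.9184)
θ=324°: P = B + 1.71·ex + -3.18·ey = (3.5486,-5.9482)

θ=13°: 1.02 -1.28
θ=324°: 3.55 -5.95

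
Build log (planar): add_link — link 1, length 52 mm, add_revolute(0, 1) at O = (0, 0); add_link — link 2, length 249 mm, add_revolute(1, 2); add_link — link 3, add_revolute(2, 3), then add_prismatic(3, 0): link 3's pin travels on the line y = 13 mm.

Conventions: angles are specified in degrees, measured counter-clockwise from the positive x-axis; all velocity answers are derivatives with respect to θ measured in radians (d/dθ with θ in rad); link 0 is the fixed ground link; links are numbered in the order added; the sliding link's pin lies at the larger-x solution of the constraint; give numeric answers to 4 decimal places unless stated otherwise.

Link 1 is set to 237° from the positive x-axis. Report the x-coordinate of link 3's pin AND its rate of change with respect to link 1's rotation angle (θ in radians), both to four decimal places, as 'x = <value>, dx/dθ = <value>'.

geometry: r = 52 mm, L = 249 mm, e = 13 mm
crank pin P = (r cos θ, r sin θ) = (-28.321230, -43.610870)
h = r sin θ − e = -43.610870 − 13 = -56.610870
x = r cos θ + √(L² − h²) = -28.321230 + 242.479297 = 214.158067
dx/dθ = −r sin θ − h·r cos θ/√(L² − h²) (θ in radians; h = -56.610870) = 36.998802

x = 214.1581, dx/dθ = 36.9988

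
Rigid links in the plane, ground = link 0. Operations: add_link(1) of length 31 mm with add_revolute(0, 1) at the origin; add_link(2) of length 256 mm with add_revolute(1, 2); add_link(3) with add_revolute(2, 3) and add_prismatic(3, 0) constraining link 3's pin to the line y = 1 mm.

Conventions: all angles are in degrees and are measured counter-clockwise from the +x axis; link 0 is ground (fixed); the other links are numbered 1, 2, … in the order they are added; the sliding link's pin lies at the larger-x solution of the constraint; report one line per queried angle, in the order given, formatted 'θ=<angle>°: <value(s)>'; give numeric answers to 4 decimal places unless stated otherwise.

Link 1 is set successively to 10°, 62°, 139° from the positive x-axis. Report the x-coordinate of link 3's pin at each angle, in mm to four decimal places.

geometry: r = 31 mm, L = 256 mm, e = 1 mm
θ=10°: crank pin P = (r cos θ, r sin θ) = (30.529040, 5.383094)
θ=10°: h = r sin θ − e = 5.383094 − 1 = 4.383094
θ=10°: x = r cos θ + √(L² − h²) = 30.529040 + 255.962475 = 286.491515
θ=62°: crank pin P = (r cos θ, r sin θ) = (14.553618, 27.371375)
θ=62°: h = r sin θ − e = 27.371375 − 1 = 26.371375
θ=62°: x = r cos θ + √(L² − h²) = 14.553618 + 254.638078 = 269.191696
θ=139°: crank pin P = (r cos θ, r sin θ) = (-23.395997, 20.337830)
θ=139°: h = r sin θ − e = 20.337830 − 1 = 19.337830
θ=139°: x = r cos θ + √(L² − h²) = -23.395997 + 255.268581 = 231.872584

θ=10°: 286.4915
θ=62°: 269.1917
θ=139°: 231.8726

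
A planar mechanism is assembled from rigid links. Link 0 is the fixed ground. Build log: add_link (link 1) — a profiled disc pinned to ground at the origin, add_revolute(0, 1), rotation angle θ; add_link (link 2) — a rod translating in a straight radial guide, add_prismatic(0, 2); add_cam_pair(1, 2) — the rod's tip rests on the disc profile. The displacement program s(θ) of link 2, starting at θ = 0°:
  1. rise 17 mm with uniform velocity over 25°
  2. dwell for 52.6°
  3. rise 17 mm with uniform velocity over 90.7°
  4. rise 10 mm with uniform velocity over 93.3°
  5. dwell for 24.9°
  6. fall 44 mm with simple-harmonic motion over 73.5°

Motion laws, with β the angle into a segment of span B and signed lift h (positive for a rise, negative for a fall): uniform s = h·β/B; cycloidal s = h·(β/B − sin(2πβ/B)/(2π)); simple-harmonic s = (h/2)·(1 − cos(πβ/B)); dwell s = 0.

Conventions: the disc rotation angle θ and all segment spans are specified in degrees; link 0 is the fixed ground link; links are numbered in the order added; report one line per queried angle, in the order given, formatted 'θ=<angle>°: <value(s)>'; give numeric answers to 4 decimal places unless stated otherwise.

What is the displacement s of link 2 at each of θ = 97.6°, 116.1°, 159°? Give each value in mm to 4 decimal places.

seg 1 [0°–25°] uniform, h=17: full span → s += 17 → s = 17.0000
seg 2 [25°–77.6°] dwell: s stays 17.0000
seg 3 [77.6°–168.3°] uniform, h=17: θ=97.6° here. β=20, B=90.7. 17·20/90.7 = 3.7486 → s = 20.7486
seg 3 [77.6°–168.3°] uniform, h=17: θ=116.1° here. β=38.5, B=90.7. 17·38.5/90.7 = 7.2161 → s = 24.2161
seg 3 [77.6°–168.3°] uniform, h=17: θ=159° here. β=81.4, B=90.7. 17·81.4/90.7 = 15.2569 → s = 32.2569

θ=97.6°: 20.7486
θ=116.1°: 24.2161
θ=159°: 32.2569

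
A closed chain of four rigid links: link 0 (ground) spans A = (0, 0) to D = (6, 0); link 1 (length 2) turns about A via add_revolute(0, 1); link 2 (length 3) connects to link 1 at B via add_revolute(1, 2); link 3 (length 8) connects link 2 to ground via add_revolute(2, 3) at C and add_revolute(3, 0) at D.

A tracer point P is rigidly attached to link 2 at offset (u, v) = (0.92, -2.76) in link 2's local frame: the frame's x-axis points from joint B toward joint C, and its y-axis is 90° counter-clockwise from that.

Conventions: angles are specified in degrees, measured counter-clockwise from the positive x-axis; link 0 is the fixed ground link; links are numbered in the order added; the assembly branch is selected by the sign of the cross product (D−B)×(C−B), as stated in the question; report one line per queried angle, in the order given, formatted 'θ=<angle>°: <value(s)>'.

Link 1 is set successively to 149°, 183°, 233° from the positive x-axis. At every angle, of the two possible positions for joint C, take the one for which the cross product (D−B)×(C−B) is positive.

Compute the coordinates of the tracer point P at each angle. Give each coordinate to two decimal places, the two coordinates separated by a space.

A=(0,0), D=(6.00,0)
θ=149°: B = A + 2.00·(cos149°, sin149°) = (-1.7143, 1.0301)
θ=149°: |BD| = 7.7828
θ=149°: circle(B,3.00) ∩ circle(D,8.00): a=0.3580, h=2.9786
θ=149°:   candidates: C₊=(-0.9653,3.9351) cross=23.182; C₋=(-1.7537,-1.9697) cross=-23.182
θ=149°:   branch + wants cross > 0 → take C=(-0.9653,3.9351) (cross=23.182)
θ=149°: ex = (C−B)/|BC| = (0.2497,0.9683); ey = (-0.9683,0.2497)
θ=149°: P = B + 0.92·ex + -2.76·ey = (1.1880,1.2318)
θ=183°: B = A + 2.00·(cos183°, sin183°) = (-1.9973, -0.1047)
θ=183°: |BD| = 7.9979
θ=183°: circle(B,3.00) ∩ circle(D,8.00): a=0.5606, h=2.9472
θ=183°:   candidates: C₊=(-1.4753,2.8496) cross=23.571; C₋=(-1.3981,-3.0442) cross=-23.571
θ=183°:   branch + wants cross > 0 → take C=(-1.4753,2.8496) (cross=23.571)
θ=183°: ex = (C−B)/|BC| = (0.1740,0.9847); ey = (-0.9847,0.1740)
θ=183°: P = B + 0.92·ex + -2.76·ey = (0.8807,0.3211)
θ=233°: B = A + 2.00·(cos233°, sin233°) = (-1.2036, -1.5973)
θ=233°: |BD| = 7.3786
θ=233°: circle(B,3.00) ∩ circle(D,8.00): a=-0.0377, h=2.9998
θ=233°:   candidates: C₊=(-1.8898,1.3232) cross=22.134; C₋=(-0.5911,-4.5341) cross=-22.134
θ=233°:   branch + wants cross > 0 → take C=(-1.8898,1.3232) (cross=22.134)
θ=233°: ex = (C−B)/|BC| = (-0.2287,0.9735); ey = (-0.9735,-0.2287)
θ=233°: P = B + 0.92·ex + -2.76·ey = (1.2728,-0.0704)

θ=149°: 1.19 1.23
θ=183°: 0.88 0.32
θ=233°: 1.27 -0.07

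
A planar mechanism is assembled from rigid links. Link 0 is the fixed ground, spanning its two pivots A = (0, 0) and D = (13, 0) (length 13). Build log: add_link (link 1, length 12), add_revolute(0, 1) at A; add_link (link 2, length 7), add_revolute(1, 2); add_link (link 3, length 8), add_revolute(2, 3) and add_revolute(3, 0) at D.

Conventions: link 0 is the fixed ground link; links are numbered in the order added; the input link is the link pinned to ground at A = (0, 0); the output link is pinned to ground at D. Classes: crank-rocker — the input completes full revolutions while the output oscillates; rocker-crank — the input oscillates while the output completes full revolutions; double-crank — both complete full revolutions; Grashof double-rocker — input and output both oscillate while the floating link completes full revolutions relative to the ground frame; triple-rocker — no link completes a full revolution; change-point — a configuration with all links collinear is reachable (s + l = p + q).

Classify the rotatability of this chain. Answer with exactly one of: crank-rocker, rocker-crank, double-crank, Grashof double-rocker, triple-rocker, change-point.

lengths: ground=13, input=12, coupler=7, output=8
sorted: s=7 (shortest), l=13 (longest), p+q=20
s + l = 20 vs p + q = 20
s + l = p + q → change-point (collinear configuration reachable)

change-point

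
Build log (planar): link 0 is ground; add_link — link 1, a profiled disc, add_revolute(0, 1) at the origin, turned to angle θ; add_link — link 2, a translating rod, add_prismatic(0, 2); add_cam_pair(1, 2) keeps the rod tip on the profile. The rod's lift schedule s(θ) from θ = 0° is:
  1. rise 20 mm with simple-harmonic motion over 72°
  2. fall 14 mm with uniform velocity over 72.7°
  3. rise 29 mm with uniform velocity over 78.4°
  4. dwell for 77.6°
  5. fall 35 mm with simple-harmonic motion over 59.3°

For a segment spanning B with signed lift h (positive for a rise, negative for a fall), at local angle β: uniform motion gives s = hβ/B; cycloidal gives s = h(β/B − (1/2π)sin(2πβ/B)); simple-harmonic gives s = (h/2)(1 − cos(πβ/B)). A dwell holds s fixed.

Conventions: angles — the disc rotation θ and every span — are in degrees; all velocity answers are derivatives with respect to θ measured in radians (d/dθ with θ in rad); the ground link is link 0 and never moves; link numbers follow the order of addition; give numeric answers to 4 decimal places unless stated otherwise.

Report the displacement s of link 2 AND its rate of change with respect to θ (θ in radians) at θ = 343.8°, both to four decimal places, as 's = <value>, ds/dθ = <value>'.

seg 1 [0°–72°] simple-harmonic, h=20: full span → s += 20 → s = 20.0000
seg 2 [72°–144.7°] uniform, h=-14: full span → s += -14 → s = 6.0000
seg 3 [144.7°–223.1°] uniform, h=29: full span → s += 29 → s = 35.0000
seg 4 [223.1°–300.7°] dwell: s stays 35.0000
seg 5 [300.7°–360°] simple-harmonic, h=-35: θ=343.8° here. β=43.1, B=59.3. -35/2·(1 − cos(π·0.7268)) = -28.9409 → s = 6.0591
velocity in seg [300.7°–360°] (simple-harmonic), θ in radians: β = 43.1° = 0.7522 rad, B = 59.3° = 1.0350 rad; ds/dθ = (πh/(2B)) sin(πβ/B) = (π·(-35)/(2·1.0350)) sin(π·0.7268) = -40.195432 mm/rad

s = 6.0591, ds/dθ = -40.1954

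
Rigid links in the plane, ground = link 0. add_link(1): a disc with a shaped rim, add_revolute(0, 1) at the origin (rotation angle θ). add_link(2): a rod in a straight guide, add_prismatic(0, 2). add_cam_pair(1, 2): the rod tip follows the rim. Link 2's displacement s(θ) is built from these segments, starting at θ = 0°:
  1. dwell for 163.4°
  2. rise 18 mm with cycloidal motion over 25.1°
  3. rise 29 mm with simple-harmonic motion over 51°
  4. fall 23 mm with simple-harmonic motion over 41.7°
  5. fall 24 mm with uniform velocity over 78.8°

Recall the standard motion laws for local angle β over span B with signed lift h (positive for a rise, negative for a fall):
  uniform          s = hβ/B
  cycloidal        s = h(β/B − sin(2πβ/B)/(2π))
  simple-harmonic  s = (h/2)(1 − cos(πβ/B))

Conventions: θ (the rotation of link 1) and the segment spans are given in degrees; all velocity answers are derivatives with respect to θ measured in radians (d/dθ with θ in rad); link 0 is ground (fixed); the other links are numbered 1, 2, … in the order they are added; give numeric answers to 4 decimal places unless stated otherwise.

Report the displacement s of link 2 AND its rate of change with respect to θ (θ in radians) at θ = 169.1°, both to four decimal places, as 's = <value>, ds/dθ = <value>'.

segment 1 (0° to 163.4°, dwell): s unchanged at 0.0000
θ = 169.1° falls in segment 2 (163.4° to 188.5°, cycloidal, h = 18): β = 169.1 − 163.4 = 5.7°, B = 25.1°; Δs = 18·(0.2271 − sin(2π·0.2271)/(2π)) = 1.2525; s = 0.0000 + 1.2525 = 1.2525
velocity in seg [163.4°–188.5°] (cycloidal), θ in radians: β = 5.7° = 0.0995 rad, B = 25.1° = 0.4381 rad; ds/dθ = (h/B)(1 − cos(2πβ/B)) = (18/0.4381)(1 − cos(2π·0.2271)) = 35.194816 mm/rad

s = 1.2525, ds/dθ = 35.1948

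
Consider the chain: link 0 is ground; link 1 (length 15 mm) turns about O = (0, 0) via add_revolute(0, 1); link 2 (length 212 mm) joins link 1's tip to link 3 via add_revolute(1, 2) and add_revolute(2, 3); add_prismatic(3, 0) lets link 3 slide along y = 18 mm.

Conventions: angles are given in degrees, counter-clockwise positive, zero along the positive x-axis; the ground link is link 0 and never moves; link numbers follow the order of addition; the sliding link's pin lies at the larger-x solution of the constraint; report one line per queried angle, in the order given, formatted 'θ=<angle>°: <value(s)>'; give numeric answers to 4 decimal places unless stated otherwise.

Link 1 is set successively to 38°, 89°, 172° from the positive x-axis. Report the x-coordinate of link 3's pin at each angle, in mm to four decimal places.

geometry: r = 15 mm, L = 212 mm, e = 18 mm
θ=38°: crank pin P = (r cos θ, r sin θ) = (11.820161, 9.234922)
θ=38°: h = r sin θ − e = 9.234922 − 18 = -8.765078
θ=38°: x = r cos θ + √(L² − h²) = 11.820161 + 211.818728 = 223.638889
θ=89°: crank pin P = (r cos θ, r sin θ) = (0.261786, 14.997715)
θ=89°: h = r sin θ − e = 14.997715 − 18 = -3.002285
θ=89°: x = r cos θ + √(L² − h²) = 0.261786 + 211.978740 = 212.240526
θ=172°: crank pin P = (r cos θ, r sin θ) = (-14.854021, 2.087597)
θ=172°: h = r sin θ − e = 2.087597 − 18 = -15.912403
θ=172°: x = r cos θ + √(L² − h²) = -14.854021 + 211.401976 = 196.547955

θ=38°: 223.6389
θ=89°: 212.2405
θ=172°: 196.5480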